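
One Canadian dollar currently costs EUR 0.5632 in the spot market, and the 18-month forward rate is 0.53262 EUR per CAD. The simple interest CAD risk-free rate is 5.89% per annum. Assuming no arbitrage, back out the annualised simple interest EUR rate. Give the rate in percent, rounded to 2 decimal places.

T = 18/12 years.
By CIP, F/S equals the EUR-to-CAD growth ratio: 0.53262/0.5632 = 0.9457031.
The CAD side grows by 1 + 0.0589×18/12 = 1.088350.
Hence g_EUR = 1.029256.
r = (1.029256 − 1)/(18/12) = 0.019504 → 1.95%.

1.95%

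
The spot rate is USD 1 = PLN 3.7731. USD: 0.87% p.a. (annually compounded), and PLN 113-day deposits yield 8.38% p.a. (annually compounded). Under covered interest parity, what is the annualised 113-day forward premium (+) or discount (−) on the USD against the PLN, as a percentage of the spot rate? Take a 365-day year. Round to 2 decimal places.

T = 113/365 years.
CIP forward (PLN per USD) = 3.7731 × 1.0252266/1.0026854 = 3.8579224.
Annualised premium = (F − S)/S × (1/T) = (3.8579224 − 3.7731)/3.7731 ÷ (113/365) = 7.26%.

+7.26%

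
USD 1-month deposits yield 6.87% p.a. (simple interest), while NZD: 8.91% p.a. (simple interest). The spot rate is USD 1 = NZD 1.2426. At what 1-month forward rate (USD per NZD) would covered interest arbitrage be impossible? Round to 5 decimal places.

0.80341

T = 1/12 years.
NZD accumulates by 1 + 0.0891×1/12 = 1.007425.
Growth of 1 USD over T: 1 + 0.0687×1/12 = 1.005725.
So F = 1.2426 × 1.007425 / 1.005725 = 1.244700 (NZD/USD).
Invert for USD per NZD: 1 / 1.244700 = 0.80341.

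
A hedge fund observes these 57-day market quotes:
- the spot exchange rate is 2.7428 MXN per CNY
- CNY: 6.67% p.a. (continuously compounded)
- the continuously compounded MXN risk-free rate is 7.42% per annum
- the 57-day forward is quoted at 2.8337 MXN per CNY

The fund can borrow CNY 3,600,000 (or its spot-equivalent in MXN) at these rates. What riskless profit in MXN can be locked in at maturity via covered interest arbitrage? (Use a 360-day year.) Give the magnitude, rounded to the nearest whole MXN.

MXN 318,857

T = 57/360 years.
Route A — deposit CNY, sell forward: 3,600,000 × 1.0106167958 × 2.8337 = MXN 10,309,625.33.
Route B — convert at spot, deposit MXN: 3,600,000 × 2.7428 × 1.0118176161 = MXN 9,990,768.09.
The quoted forward overvalues CNY, so borrow MXN, buy CNY at spot, deposit the CNY at 6.67%, and sell the proceeds forward at 2.8337.
Profit = 10,309,625.33 − 9,990,768.09 = MXN 318,857.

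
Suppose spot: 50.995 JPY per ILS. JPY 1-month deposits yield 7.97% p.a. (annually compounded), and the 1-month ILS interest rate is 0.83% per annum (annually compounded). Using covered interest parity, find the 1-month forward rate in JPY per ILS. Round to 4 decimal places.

T = 1/12 years.
JPY accumulates by (1 + 0.0797)^(1/12) = 1.00641073.
Growth of 1 ILS over T: (1 + 0.0083)^(1/12) = 1.00068905.
So F = 50.995 × 1.00641073 / 1.00068905 = 51.286576 (JPY/ILS).

51.2866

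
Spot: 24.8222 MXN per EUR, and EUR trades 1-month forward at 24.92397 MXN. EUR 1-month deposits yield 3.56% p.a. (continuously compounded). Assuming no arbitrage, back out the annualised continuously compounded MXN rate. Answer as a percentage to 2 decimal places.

8.47%

T = 1/12 years.
F/S = 24.92397/24.8222 = 1.0041000 = (growth of MXN) / (growth of EUR).
EUR growth factor: e^(0.0356×1/12) = 1.0029711.
So the MXN growth factor = 1.0070833.
Take logs: ln 1.0070833 / (1/12) = 0.084700, so 8.47%.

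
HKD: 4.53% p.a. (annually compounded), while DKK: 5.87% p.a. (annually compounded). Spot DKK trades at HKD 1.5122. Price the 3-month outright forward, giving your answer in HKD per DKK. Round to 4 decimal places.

T = 3/12 years.
Growth of 1 HKD over T: (1 + 0.0453)^(3/12) = 1.0111375.
DKK accumulates by (1 + 0.0587)^(3/12) = 1.0143626.
CIP: F = S · (grow HKD)/(grow DKK) = 1.5122 × 1.0111375/1.0143626 = 1.507392 HKD per DKK.

1.5074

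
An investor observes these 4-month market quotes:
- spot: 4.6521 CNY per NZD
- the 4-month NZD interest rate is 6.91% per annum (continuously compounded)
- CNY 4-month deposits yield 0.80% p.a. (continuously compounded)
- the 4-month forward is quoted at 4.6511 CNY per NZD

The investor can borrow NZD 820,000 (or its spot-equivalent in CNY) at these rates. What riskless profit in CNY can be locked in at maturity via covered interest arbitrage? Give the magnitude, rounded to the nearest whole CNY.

CNY 77,860

T = 4/12 years.
Invest the NZD and cover forward: 820,000 × 1.023300649 × 4.6511 = CNY 3,902,768.39.
Convert at spot and invest in CNY: 820,000 × 4.6521 × 1.002670225 = CNY 3,824,908.17.
The quoted forward overvalues NZD, so borrow CNY, buy NZD at spot, deposit the NZD at 6.91%, and sell the proceeds forward at 4.6511.
The gap between the two covered legs is CNY 77,860.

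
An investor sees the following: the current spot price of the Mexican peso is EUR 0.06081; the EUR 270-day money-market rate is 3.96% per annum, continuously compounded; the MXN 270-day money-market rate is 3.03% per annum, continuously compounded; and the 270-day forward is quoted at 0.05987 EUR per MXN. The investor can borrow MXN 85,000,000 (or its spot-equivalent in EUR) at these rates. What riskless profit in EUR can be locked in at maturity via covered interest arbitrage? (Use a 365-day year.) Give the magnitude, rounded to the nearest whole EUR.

T = 270/365 years.
Route A — deposit MXN, sell forward: 85,000,000 × 1.022666773 × 0.05987 = EUR 5,204,300.07.
Route B — convert at spot, deposit EUR: 85,000,000 × 0.06081 × 1.029726415 = EUR 5,322,501.38.
The quoted forward undervalues MXN, so borrow MXN, convert to EUR at spot, deposit the EUR at 3.96%, and buy MXN forward at 0.05987 to cover the loan.
Profit = 5,322,501.38 − 5,204,300.07 = EUR 118,201.

EUR 118,201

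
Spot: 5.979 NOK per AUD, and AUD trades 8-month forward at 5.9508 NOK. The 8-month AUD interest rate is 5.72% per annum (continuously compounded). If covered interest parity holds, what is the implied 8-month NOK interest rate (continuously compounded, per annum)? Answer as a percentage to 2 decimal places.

5.01%

T = 8/12 years.
CIP gives F = S · g_NOK/g_AUD, so g_NOK/g_AUD = 5.9508/5.979 = 0.9952835.
AUD growth factor: e^(0.0572×8/12) = 1.0388697.
So the NOK growth factor = 1.0339699.
Take logs: ln 1.0339699 / (8/12) = 0.050108, so 5.01%.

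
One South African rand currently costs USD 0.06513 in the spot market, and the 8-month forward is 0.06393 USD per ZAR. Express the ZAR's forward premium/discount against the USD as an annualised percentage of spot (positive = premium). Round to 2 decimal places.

-2.76%

T = 8/12 years.
ZAR trades forward at -1.84247% vs spot over the period.
×(1/T) gives -2.76% p.a.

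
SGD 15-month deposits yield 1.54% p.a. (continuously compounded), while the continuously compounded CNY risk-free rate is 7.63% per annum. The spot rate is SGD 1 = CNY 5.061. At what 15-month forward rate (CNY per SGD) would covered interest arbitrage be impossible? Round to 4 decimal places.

T = 15/12 years.
CNY growth factor: e^(0.0763×15/12) = 1.1000713.
SGD accumulates by e^(0.0154×15/12) = 1.0194365.
Forward (CNY per SGD) = 5.061 × 1.1000713 / 1.0194365 = 5.461312.

5.4613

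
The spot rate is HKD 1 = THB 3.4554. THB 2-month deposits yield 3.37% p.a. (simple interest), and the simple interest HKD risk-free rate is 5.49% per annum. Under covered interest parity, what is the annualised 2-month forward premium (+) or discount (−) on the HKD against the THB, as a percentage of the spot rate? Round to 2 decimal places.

-2.10%

T = 2/12 years.
CIP forward (THB per HKD) = 3.4554 × 1.0056167/1.009150 = 3.4433017.
Annualised premium = (F − S)/S × (1/T) = (3.4433017 − 3.4554)/3.4554 ÷ (2/12) = -2.10%.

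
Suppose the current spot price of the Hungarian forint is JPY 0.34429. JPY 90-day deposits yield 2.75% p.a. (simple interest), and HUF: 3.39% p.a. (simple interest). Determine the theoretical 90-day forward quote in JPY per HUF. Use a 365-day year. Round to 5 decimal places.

T = 90/365 years.
Growth of 1 JPY over T: 1 + 0.0275×90/365 = 1.0067808.
HUF growth factor: 1 + 0.0339×90/365 = 1.0083589.
CIP: F = S · (grow JPY)/(grow HUF) = 0.34429 × 1.0067808/1.0083589 = 0.3437512 JPY per HUF.

0.34375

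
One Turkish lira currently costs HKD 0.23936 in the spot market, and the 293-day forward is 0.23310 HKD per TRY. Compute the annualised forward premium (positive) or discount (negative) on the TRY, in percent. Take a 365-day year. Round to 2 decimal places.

T = 293/365 years.
Period premium: (0.23310 − 0.23936)/0.23936 = -0.0261531.
Per annum: -0.0261531 / (293/365) = -0.032580 = -3.26%.

-3.26%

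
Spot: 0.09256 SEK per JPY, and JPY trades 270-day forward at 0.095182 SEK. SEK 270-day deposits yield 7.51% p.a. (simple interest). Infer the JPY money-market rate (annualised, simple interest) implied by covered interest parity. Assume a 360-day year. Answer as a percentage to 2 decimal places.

3.63%

T = 270/360 years.
F/S = 0.095182/0.09256 = 1.0283276 = (growth of SEK) / (growth of JPY).
SEK growth factor: 1 + 0.0751×270/360 = 1.056325.
So the JPY growth factor = 1.0272261.
r = (1.0272261 − 1)/(270/360) = 0.036301 → 3.63%.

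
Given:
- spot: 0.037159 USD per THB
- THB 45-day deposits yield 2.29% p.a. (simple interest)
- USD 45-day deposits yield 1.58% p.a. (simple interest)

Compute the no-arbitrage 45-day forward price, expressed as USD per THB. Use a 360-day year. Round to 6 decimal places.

0.037126

T = 45/360 years.
USD growth factor: 1 + 0.0158×45/360 = 1.001975.
Growth of 1 THB over T: 1 + 0.0229×45/360 = 1.0028625.
CIP: F = S · (grow USD)/(grow THB) = 0.037159 × 1.001975/1.0028625 = 0.03712612 USD per THB.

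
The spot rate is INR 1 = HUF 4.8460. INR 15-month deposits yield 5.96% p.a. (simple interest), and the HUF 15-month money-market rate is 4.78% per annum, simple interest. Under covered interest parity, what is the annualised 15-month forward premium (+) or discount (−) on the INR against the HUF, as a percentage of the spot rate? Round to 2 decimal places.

T = 15/12 years.
CIP forward (HUF per INR) = 4.846 × 1.059750/1.074500 = 4.7794774.
Annualised premium = (F − S)/S × (1/T) = (4.7794774 − 4.846)/4.846 ÷ (15/12) = -1.10%.

-1.10%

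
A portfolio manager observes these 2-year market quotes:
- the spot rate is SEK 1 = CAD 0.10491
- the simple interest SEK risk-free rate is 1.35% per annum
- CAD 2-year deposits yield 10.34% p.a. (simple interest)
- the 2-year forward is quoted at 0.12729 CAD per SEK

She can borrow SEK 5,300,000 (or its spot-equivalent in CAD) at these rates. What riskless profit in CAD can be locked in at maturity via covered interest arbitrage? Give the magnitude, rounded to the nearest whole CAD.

T = 2 years.
Route A — deposit SEK, sell forward: 5,300,000 × 1.027000 × 0.12729 = CAD 692,852.20.
Route B — convert at spot, deposit CAD: 5,300,000 × 0.10491 × 1.206800 = CAD 671,008.56.
The quoted forward overvalues SEK, so borrow CAD, buy SEK at spot, deposit the SEK at 1.35%, and sell the proceeds forward at 0.12729.
Arbitrage profit = |692,852.20 − 671,008.56| = CAD 21,844.

CAD 21,844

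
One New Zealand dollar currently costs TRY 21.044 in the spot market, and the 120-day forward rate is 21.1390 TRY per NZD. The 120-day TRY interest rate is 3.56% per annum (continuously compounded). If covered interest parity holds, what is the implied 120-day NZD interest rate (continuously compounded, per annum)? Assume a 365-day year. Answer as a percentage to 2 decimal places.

2.19%

T = 120/365 years.
CIP gives F = S · g_TRY/g_NZD, so g_TRY/g_NZD = 21.139/21.044 = 1.0045144.
TRY growth factor: e^(0.0356×120/365) = 1.0117729.
So the NZD growth factor = 1.0072259.
r = ln(1.0072259)/(120/365) = 0.021900 → 2.19%.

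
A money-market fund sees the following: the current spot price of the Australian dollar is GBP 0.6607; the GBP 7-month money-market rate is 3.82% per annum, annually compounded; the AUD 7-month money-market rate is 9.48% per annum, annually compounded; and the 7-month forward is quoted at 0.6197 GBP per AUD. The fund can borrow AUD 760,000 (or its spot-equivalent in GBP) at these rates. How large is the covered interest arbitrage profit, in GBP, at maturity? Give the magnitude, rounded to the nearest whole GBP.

GBP 16,710

T = 7/12 years.
Keep in AUD, deliver into the forward: 760,000·1.05425409·0.6197 = GBP 496,524.16.
Swap to GBP now, deposit: 760,000·0.6607·1.02210912 = GBP 513,233.70.
The quoted forward undervalues AUD, so borrow AUD, convert to GBP at spot, deposit the GBP at 3.82%, and buy AUD forward at 0.6197 to cover the loan.
Arbitrage profit = |496,524.16 − 513,233.70| = GBP 16,710.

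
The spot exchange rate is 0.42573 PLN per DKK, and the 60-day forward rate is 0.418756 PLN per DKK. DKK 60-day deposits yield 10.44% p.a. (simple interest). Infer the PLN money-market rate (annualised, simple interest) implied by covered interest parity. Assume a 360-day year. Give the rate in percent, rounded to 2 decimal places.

0.44%

T = 60/360 years.
CIP gives F = S · g_PLN/g_DKK, so g_PLN/g_DKK = 0.418756/0.42573 = 0.9836187.
The DKK side grows by 1 + 0.1044×60/360 = 1.017400.
Hence g_PLN = 1.0007337.
r = (1.0007337 − 1)/(60/360) = 0.004402 → 0.44%.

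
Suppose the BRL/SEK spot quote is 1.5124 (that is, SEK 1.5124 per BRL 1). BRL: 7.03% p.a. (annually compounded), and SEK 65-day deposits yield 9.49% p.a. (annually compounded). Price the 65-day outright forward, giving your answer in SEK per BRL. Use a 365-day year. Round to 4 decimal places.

1.5185

T = 65/365 years.
SEK accumulates by (1 + 0.0949)^(65/365) = 1.0162765.
BRL accumulates by (1 + 0.0703)^(65/365) = 1.0121722.
So F = 1.5124 × 1.0162765 / 1.0121722 = 1.518533 (SEK/BRL).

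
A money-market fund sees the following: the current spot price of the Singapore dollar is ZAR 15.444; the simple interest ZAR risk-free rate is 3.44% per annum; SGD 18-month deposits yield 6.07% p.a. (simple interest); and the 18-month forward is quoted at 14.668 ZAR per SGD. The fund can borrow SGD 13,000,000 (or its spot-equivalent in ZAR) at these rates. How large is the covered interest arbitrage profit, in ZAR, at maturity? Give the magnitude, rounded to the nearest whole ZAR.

ZAR 3,086,057

T = 18/12 years.
Invest the SGD and cover forward: 13,000,000 × 1.091050 × 14.668 = ZAR 208,045,778.20.
Convert at spot and invest in ZAR: 13,000,000 × 15.444 × 1.051600 = ZAR 211,131,835.20.
The quoted forward undervalues SGD, so borrow SGD, convert to ZAR at spot, deposit the ZAR at 3.44%, and buy SGD forward at 14.668 to cover the loan.
Profit = 211,131,835.20 − 208,045,778.20 = ZAR 3,086,057.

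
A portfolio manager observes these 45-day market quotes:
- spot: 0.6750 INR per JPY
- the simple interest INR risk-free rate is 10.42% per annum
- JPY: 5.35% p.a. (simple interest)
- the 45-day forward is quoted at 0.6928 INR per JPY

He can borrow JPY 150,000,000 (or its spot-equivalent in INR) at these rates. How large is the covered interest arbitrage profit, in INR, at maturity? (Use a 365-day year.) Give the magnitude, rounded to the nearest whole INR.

INR 2,054,729

T = 45/365 years.
Route A — deposit JPY, sell forward: 150,000,000 × 1.00659589041 × 0.6928 = INR 104,605,444.93.
Route B — convert at spot, deposit INR: 150,000,000 × 0.6750 × 1.01284657534 = INR 102,550,715.75.
The quoted forward overvalues JPY, so borrow INR, buy JPY at spot, deposit the JPY at 5.35%, and sell the proceeds forward at 0.6928.
The gap between the two covered legs is INR 2,054,729.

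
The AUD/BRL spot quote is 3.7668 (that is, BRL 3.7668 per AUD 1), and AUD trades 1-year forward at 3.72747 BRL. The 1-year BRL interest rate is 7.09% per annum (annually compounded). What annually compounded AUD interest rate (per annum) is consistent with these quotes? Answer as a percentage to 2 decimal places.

T = 1 year.
CIP gives F = S · g_BRL/g_AUD, so g_BRL/g_AUD = 3.72747/3.7668 = 0.9895588.
BRL growth factor: (1 + 0.0709)^1 = 1.070900.
That pins the AUD growth at 1.0821995.
Annualise: 1.0821995^(1/1) − 1 = 0.082199 = 8.22%.

8.22%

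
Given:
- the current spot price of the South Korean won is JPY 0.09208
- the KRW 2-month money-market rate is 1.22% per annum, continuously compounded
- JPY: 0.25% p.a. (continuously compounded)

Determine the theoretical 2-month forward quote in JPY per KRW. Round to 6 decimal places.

T = 2/12 years.
JPY growth factor: e^(0.0025×2/12) = 1.0004168.
Growth of 1 KRW over T: e^(0.0122×2/12) = 1.0020354.
Forward (JPY per KRW) = 0.09208 × 1.0004168 / 1.0020354 = 0.09193126.

0.091931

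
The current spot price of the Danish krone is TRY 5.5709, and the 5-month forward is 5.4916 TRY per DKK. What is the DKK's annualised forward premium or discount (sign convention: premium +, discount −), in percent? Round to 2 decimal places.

T = 5/12 years.
(F − S)/S = (5.4916 − 5.5709)/5.5709 = -0.0142347.
Per annum: -0.0142347 / (5/12) = -0.034163 = -3.42%.

-3.42%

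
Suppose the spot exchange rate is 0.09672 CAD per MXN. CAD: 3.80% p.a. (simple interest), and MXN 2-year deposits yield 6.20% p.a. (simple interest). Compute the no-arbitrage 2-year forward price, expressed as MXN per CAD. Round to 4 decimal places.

T = 2 years.
Growth of 1 CAD over T: 1 + 0.0380×2 = 1.076000.
Growth of 1 MXN over T: 1 + 0.0620×2 = 1.124000.
So F = 0.09672 × 1.076000 / 1.124000 = 0.092589609 (CAD/MXN).
Invert for MXN per CAD: 1 / 0.092589609 = 10.8003.

10.8003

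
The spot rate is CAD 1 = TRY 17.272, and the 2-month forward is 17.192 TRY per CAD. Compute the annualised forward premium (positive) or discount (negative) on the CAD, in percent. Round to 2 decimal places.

-2.78%

T = 2/12 years.
Period premium: (17.192 − 17.272)/17.272 = -0.0046318.
Annualise by dividing by T: -0.0046318 / (2/12) = -0.027791 → -2.78%.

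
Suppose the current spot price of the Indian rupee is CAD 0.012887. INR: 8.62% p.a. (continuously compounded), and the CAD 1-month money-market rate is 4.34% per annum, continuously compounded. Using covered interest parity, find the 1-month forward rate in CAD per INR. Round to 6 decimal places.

0.012841

T = 1/12 years.
CAD accumulates by e^(0.0434×1/12) = 1.0036232.
INR accumulates by e^(0.0862×1/12) = 1.0072092.
Forward (CAD per INR) = 0.012887 × 1.0036232 / 1.0072092 = 0.01284112.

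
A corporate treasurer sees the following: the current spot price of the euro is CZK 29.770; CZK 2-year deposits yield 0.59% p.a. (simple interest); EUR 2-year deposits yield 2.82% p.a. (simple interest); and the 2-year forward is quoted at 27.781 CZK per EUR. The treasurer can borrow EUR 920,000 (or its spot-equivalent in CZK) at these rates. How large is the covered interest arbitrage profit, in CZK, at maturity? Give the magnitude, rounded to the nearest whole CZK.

CZK 711,563

T = 2 years.
Route A — deposit EUR, sell forward: 920,000 × 1.056400 × 27.781 = CZK 27,000,020.53.
Route B — convert at spot, deposit CZK: 920,000 × 29.770 × 1.011800 = CZK 27,711,583.12.
The quoted forward undervalues EUR, so borrow EUR, convert to CZK at spot, deposit the CZK at 0.59%, and buy EUR forward at 27.781 to cover the loan.
Profit = 27,711,583.12 − 27,000,020.53 = CZK 711,563.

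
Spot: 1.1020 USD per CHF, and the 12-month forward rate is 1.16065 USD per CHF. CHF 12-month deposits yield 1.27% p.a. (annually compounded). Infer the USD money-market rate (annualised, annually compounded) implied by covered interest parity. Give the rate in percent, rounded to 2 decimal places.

6.66%

T = 1 year.
F/S = 1.16065/1.102 = 1.0532214 = (growth of USD) / (growth of CHF).
The CHF side grows by (1 + 0.0127)^1 = 1.012700.
Hence g_USD = 1.0665973.
Annualise: 1.0665973^(1/1) − 1 = 0.066597 = 6.66%.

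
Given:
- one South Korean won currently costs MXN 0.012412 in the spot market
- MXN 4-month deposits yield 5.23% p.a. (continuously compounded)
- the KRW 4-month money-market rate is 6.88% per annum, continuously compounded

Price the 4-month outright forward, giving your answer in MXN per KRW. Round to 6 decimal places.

T = 4/12 years.
MXN growth factor: e^(0.0523×4/12) = 1.0175862.
Growth of 1 KRW over T: e^(0.0688×4/12) = 1.0231983.
Forward (MXN per KRW) = 0.012412 × 1.0175862 / 1.0231983 = 0.01234392.

0.012344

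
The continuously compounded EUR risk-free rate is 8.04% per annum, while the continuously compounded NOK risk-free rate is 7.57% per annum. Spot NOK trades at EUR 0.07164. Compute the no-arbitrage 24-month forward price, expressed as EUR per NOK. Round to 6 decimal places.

T = 2 years.
EUR accumulates by e^(0.0804×2) = 1.1744501.
NOK accumulates by e^(0.0757×2) = 1.1634619.
So F = 0.07164 × 1.1744501 / 1.1634619 = 0.07231660 (EUR/NOK).

0.072317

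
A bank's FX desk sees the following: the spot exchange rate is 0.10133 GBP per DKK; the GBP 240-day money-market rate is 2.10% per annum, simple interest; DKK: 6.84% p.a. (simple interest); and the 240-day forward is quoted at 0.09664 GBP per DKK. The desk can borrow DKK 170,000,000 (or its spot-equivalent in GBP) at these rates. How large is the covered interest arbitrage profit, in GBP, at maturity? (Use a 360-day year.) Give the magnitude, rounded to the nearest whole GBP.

T = 240/360 years.
Route A — deposit DKK, sell forward: 170,000,000 × 1.045600 × 0.09664 = GBP 17,177,953.28.
Route B — convert at spot, deposit GBP: 170,000,000 × 0.10133 × 1.014000 = GBP 17,467,265.40.
The quoted forward undervalues DKK, so borrow DKK, convert to GBP at spot, deposit the GBP at 2.10%, and buy DKK forward at 0.09664 to cover the loan.
Arbitrage profit = |17,177,953.28 − 17,467,265.40| = GBP 289,312.

GBP 289,312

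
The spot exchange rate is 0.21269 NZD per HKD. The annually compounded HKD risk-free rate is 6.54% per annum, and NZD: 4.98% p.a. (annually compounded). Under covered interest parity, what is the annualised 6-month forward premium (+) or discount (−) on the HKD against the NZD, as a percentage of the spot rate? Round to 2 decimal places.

-1.47%

T = 6/12 years.
F = S · g_NZD/g_HKD = 0.21269 × 1.0245975/1.0321822 = 0.21112711.
(F − S)/S ÷ T = (0.21112711 − 0.21269)/0.21269/(6/12) = -0.014696 → -1.47%.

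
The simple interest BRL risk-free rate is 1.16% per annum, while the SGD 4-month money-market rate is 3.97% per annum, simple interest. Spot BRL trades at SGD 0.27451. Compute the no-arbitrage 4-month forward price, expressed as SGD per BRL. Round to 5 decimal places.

T = 4/12 years.
Growth of 1 SGD over T: 1 + 0.0397×4/12 = 1.0132333.
BRL accumulates by 1 + 0.0116×4/12 = 1.0038667.
So F = 0.27451 × 1.0132333 / 1.0038667 = 0.2770713 (SGD/BRL).

0.27707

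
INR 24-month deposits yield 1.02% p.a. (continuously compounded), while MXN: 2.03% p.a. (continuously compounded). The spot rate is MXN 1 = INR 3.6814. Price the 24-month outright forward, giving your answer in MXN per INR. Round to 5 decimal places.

0.27718

T = 2 years.
Growth of 1 INR over T: e^(0.0102×2) = 1.0206095.
MXN accumulates by e^(0.0203×2) = 1.0414354.
CIP: F = S · (grow INR)/(grow MXN) = 3.6814 × 1.0206095/1.0414354 = 3.607782 INR per MXN.
Invert for MXN per INR: 1 / 3.607782 = 0.27718.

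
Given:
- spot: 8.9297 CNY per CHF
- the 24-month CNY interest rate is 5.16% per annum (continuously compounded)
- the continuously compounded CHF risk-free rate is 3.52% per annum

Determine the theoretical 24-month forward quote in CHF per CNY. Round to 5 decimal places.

0.10837

T = 2 years.
CNY growth factor: e^(0.0516×2) = 1.1087131.
CHF growth factor: e^(0.0352×2) = 1.0729373.
CIP: F = S · (grow CNY)/(grow CHF) = 8.9297 × 1.1087131/1.0729373 = 9.227450 CNY per CHF.
Invert for CHF per CNY: 1 / 9.227450 = 0.10837.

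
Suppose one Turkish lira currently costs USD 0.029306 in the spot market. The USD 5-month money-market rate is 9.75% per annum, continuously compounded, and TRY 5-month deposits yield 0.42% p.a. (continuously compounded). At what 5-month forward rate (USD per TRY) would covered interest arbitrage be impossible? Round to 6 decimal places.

0.030468

T = 5/12 years.
USD accumulates by e^(0.0975×5/12) = 1.0414615.
TRY accumulates by e^(0.0042×5/12) = 1.0017515.
Forward (USD per TRY) = 0.029306 × 1.0414615 / 1.0017515 = 0.03046771.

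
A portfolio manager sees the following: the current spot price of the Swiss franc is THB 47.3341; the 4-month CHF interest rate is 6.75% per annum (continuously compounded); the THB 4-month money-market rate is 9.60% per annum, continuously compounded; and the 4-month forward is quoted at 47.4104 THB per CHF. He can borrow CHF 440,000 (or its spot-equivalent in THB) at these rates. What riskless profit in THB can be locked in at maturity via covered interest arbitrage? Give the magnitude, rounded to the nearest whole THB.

THB 168,987

T = 4/12 years.
Invest the CHF and cover forward: 440,000 × 1.0227550342 × 47.4104 = THB 21,335,259.12.
Convert at spot and invest in THB: 440,000 × 47.3341 × 1.0325175053 = THB 21,504,246.21.
The quoted forward undervalues CHF, so borrow CHF, convert to THB at spot, deposit the THB at 9.60%, and buy CHF forward at 47.4104 to cover the loan.
Arbitrage profit = |21,335,259.12 − 21,504,246.21| = THB 168,987.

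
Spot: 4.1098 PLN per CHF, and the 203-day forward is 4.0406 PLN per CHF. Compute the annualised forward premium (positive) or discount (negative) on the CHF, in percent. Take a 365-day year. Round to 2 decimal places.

-3.03%

T = 203/365 years.
(F − S)/S = (4.0406 − 4.1098)/4.1098 = -0.0168378.
Per annum: -0.0168378 / (203/365) = -0.030275 = -3.03%.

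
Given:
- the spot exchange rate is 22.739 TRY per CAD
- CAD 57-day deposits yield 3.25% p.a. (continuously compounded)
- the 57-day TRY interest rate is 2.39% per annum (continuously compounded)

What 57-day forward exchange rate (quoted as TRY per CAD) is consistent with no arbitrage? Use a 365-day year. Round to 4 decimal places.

22.7085

T = 57/365 years.
Growth of 1 TRY over T: e^(0.0239×57/365) = 1.0037393.
CAD growth factor: e^(0.0325×57/365) = 1.00508824.
Forward (TRY per CAD) = 22.739 × 1.0037393 / 1.00508824 = 22.708482.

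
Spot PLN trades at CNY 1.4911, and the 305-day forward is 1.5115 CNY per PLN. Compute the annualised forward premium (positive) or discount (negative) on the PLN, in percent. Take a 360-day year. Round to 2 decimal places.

T = 305/360 years.
PLN trades forward at +1.36812% vs spot over the period.
×(1/T) gives 1.61% p.a.

+1.61%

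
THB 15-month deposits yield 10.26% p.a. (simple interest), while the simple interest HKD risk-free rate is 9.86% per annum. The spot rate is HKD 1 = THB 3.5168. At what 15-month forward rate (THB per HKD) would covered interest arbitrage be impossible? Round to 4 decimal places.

3.5325

T = 15/12 years.
THB growth factor: 1 + 0.1026×15/12 = 1.128250.
HKD growth factor: 1 + 0.0986×15/12 = 1.123250.
So F = 3.5168 × 1.128250 / 1.123250 = 3.532455 (THB/HKD).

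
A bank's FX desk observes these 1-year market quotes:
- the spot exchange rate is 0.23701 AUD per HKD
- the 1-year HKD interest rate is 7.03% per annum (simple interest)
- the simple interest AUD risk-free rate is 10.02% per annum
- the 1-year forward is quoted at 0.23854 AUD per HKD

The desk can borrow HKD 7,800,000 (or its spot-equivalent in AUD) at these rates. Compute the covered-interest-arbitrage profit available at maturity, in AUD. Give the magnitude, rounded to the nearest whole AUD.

T = 1 year.
Keep in HKD, deliver into the forward: 7,800,000·1.070300·0.23854 = AUD 1,991,413.02.
Swap to AUD now, deposit: 7,800,000·0.23701·1.100200 = AUD 2,033,915.54.
The quoted forward undervalues HKD, so borrow HKD, convert to AUD at spot, deposit the AUD at 10.02%, and buy HKD forward at 0.23854 to cover the loan.
Profit = 2,033,915.54 − 1,991,413.02 = AUD 42,503.

AUD 42,503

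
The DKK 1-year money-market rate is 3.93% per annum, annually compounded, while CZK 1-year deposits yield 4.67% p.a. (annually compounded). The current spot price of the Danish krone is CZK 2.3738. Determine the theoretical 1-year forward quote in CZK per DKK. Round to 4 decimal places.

2.3907

T = 1 year.
CZK accumulates by (1 + 0.0467)^1 = 1.046700.
Growth of 1 DKK over T: (1 + 0.0393)^1 = 1.039300.
CIP: F = S · (grow CZK)/(grow DKK) = 2.3738 × 1.046700/1.039300 = 2.390702 CZK per DKK.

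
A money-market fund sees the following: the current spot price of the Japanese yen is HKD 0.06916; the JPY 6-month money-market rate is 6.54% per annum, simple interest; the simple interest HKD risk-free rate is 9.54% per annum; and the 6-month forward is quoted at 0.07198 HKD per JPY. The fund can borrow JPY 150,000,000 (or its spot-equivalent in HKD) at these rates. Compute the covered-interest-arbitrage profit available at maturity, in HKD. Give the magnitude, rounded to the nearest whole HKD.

T = 6/12 years.
Keep in JPY, deliver into the forward: 150,000,000·1.032700·0.07198 = HKD 11,150,061.90.
Swap to HKD now, deposit: 150,000,000·0.06916·1.047700 = HKD 10,868,839.80.
The quoted forward overvalues JPY, so borrow HKD, buy JPY at spot, deposit the JPY at 6.54%, and sell the proceeds forward at 0.07198.
Profit = 11,150,061.90 − 10,868,839.80 = HKD 281,222.

HKD 281,222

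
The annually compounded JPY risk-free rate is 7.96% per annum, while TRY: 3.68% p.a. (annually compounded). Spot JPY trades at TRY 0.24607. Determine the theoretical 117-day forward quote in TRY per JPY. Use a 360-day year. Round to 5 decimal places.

T = 117/360 years.
TRY growth factor: (1 + 0.0368)^(117/360) = 1.0118144.
JPY growth factor: (1 + 0.0796)^(117/360) = 1.0252043.
So F = 0.24607 × 1.0118144 / 1.0252043 = 0.2428562 (TRY/JPY).

0.24286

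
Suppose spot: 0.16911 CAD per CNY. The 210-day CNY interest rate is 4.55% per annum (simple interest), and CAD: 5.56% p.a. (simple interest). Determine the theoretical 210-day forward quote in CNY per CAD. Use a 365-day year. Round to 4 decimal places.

T = 210/365 years.
Growth of 1 CAD over T: 1 + 0.0556×210/365 = 1.031989.
Growth of 1 CNY over T: 1 + 0.0455×210/365 = 1.0261781.
So F = 0.16911 × 1.031989 / 1.0261781 = 0.1700676 (CAD/CNY).
Quoted the other way: 1/0.1700676 = 5.8800 CNY per CAD.

5.8800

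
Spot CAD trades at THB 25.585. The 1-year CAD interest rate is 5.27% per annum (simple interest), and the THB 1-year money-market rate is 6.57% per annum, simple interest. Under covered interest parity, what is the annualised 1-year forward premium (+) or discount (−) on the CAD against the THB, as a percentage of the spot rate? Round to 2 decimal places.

+1.23%

T = 1 year.
F = S · g_THB/g_CAD = 25.585 × 1.065700/1.052700 = 25.900954.
Annualised premium = (F − S)/S × (1/T) = (25.900954 − 25.585)/25.585 ÷ 1 = 1.23%.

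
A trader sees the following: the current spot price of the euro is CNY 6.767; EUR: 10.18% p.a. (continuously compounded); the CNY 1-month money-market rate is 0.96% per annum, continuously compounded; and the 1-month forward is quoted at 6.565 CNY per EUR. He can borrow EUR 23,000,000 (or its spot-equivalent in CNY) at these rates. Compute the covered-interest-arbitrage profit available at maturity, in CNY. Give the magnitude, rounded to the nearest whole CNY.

CNY 3,484,173

T = 1/12 years.
Invest the EUR and cover forward: 23,000,000 × 1.00851941877 × 6.565 = CNY 152,281,389.64.
Convert at spot and invest in CNY: 23,000,000 × 6.767 × 1.00080032009 = CNY 155,765,562.62.
The quoted forward undervalues EUR, so borrow EUR, convert to CNY at spot, deposit the CNY at 0.96%, and buy EUR forward at 6.565 to cover the loan.
Arbitrage profit = |152,281,389.64 − 155,765,562.62| = CNY 3,484,173.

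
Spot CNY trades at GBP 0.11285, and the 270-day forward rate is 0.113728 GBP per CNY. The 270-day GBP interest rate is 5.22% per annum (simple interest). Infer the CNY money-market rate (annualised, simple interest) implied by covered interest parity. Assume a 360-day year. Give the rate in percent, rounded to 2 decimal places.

T = 270/360 years.
F/S = 0.113728/0.11285 = 1.0077802 = (growth of GBP) / (growth of CNY).
The GBP side grows by 1 + 0.0522×270/360 = 1.039150.
Hence g_CNY = 1.0311276.
(1.0311276 − 1)/T = 0.041503, i.e. 4.15%.

4.15%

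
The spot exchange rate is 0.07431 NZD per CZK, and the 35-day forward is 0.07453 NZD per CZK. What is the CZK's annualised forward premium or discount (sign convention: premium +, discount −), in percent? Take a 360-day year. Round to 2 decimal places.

+3.05%

T = 35/360 years.
CZK trades forward at +0.29606% vs spot over the period.
Per annum: 0.0029606 / (35/360) = 0.030452 = 3.05%.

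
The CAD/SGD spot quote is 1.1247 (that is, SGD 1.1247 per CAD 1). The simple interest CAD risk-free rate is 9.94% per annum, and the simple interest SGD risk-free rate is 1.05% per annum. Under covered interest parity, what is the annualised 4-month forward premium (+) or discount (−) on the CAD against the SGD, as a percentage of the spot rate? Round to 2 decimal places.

T = 4/12 years.
F = S · g_SGD/g_CAD = 1.1247 × 1.003500/1.0331333 = 1.0924403.
Annualised premium = (F − S)/S × (1/T) = (1.0924403 − 1.1247)/1.1247 ÷ (4/12) = -8.60%.

-8.60%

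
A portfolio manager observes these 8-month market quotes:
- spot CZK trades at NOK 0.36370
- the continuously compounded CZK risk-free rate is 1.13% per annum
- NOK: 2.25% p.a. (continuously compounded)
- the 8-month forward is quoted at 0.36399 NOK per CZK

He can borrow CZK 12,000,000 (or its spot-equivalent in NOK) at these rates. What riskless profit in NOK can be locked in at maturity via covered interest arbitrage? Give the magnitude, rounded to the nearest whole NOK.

T = 8/12 years.
Keep in CZK, deliver into the forward: 12,000,000·1.00756178·0.36399 = NOK 4,400,908.95.
Swap to NOK now, deposit: 12,000,000·0.36370·1.015113065 = NOK 4,430,359.46.
The quoted forward undervalues CZK, so borrow CZK, convert to NOK at spot, deposit the NOK at 2.25%, and buy CZK forward at 0.36399 to cover the loan.
Arbitrage profit = |4,400,908.95 − 4,430,359.46| = NOK 29,451.

NOK 29,451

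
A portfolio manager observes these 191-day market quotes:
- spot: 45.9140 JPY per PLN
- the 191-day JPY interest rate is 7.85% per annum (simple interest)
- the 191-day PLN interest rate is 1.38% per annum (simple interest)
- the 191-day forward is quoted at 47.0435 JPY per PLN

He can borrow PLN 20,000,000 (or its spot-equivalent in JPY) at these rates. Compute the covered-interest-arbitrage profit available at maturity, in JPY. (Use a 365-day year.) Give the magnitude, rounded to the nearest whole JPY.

JPY 8,336,811

T = 191/365 years.
Keep in PLN, deliver into the forward: 20,000,000·1.00722136986·47.0435 = JPY 947,664,370.26.
Swap to JPY now, deposit: 20,000,000·45.9140·1.04107808219 = JPY 956,001,181.31.
The quoted forward undervalues PLN, so borrow PLN, convert to JPY at spot, deposit the JPY at 7.85%, and buy PLN forward at 47.0435 to cover the loan.
Profit = 956,001,181.31 − 947,664,370.26 = JPY 8,336,811.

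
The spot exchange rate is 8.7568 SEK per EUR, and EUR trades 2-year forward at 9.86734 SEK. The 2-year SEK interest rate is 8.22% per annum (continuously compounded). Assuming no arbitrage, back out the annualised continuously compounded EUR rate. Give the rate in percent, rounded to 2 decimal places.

T = 2 years.
CIP gives F = S · g_SEK/g_EUR, so g_SEK/g_EUR = 9.86734/8.7568 = 1.1268203.
The SEK side grows by e^(0.0822×2) = 1.1786857.
Hence g_EUR = 1.0460281.
r = ln(1.0460281)/2 = 0.022500 → 2.25%.

2.25%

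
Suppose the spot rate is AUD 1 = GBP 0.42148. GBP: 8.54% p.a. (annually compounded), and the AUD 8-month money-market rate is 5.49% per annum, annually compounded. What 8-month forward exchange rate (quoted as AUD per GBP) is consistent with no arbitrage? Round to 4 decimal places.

T = 8/12 years.
GBP growth factor: (1 + 0.0854)^(8/12) = 1.0561523.
Growth of 1 AUD over T: (1 + 0.0549)^(8/12) = 1.036273.
So F = 0.42148 × 1.0561523 / 1.036273 = 0.4295654 (GBP/AUD).
Invert for AUD per GBP: 1 / 0.4295654 = 2.3279.

2.3279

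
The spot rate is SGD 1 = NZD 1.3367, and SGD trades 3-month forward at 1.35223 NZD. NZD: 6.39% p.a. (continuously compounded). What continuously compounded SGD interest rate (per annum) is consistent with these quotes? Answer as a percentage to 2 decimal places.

T = 3/12 years.
By CIP, F/S equals the NZD-to-SGD growth ratio: 1.35223/1.3367 = 1.0116182.
The NZD side grows by e^(0.0639×3/12) = 1.0161033.
Hence g_SGD = 1.0044336.
Take logs: ln 1.0044336 / (3/12) = 0.017695, so 1.77%.

1.77%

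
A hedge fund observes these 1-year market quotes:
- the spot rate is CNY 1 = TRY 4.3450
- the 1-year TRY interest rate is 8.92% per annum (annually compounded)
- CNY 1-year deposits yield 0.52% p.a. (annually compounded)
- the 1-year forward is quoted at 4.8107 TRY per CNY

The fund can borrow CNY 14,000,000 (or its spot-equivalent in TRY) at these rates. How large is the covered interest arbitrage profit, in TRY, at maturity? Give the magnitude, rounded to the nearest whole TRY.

TRY 1,443,983

T = 1 year.
Route A — deposit CNY, sell forward: 14,000,000 × 1.005200 × 4.8107 = TRY 67,700,018.96.
Route B — convert at spot, deposit TRY: 14,000,000 × 4.3450 × 1.089200 = TRY 66,256,036.00.
The quoted forward overvalues CNY, so borrow TRY, buy CNY at spot, deposit the CNY at 0.52%, and sell the proceeds forward at 4.8107.
Arbitrage profit = |67,700,018.96 − 66,256,036.00| = TRY 1,443,983.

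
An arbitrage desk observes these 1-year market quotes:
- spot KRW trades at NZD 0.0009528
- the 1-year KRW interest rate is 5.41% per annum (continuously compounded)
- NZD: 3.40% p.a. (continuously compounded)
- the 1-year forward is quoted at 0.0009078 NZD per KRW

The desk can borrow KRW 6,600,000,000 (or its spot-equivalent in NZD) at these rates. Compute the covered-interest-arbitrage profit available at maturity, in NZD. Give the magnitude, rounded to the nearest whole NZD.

NZD 181,417

T = 1 year.
Invest the KRW and cover forward: 6,600,000,000 × 1.055590156 × 0.0009078 = NZD 6,324,547.31.
Convert at spot and invest in NZD: 6,600,000,000 × 0.0009528 × 1.034584607 = NZD 6,505,964.61.
The quoted forward undervalues KRW, so borrow KRW, convert to NZD at spot, deposit the NZD at 3.40%, and buy KRW forward at 0.0009078 to cover the loan.
Profit = 6,505,964.61 − 6,324,547.31 = NZD 181,417.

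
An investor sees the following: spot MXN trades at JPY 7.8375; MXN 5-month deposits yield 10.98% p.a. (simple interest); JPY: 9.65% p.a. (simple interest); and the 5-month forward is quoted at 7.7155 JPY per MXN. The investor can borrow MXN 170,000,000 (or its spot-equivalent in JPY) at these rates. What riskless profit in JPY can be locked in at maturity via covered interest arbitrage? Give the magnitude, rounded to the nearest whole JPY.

T = 5/12 years.
Invest the MXN and cover forward: 170,000,000 × 1.045750 × 7.7155 = JPY 1,371,642,301.25.
Convert at spot and invest in JPY: 170,000,000 × 7.8375 × 1.040208333333 = JPY 1,385,947,578.12.
The quoted forward undervalues MXN, so borrow MXN, convert to JPY at spot, deposit the JPY at 9.65%, and buy MXN forward at 7.7155 to cover the loan.
Arbitrage profit = |1,371,642,301.25 − 1,385,947,578.12| = JPY 14,305,277.

JPY 14,305,277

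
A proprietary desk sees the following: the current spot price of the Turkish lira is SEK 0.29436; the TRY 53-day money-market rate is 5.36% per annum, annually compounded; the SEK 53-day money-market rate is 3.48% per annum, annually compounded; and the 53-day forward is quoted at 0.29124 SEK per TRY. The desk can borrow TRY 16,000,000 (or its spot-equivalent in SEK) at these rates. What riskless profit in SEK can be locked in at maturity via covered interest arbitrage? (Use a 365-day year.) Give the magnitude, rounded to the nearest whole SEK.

SEK 37,909

T = 53/365 years.
Route A — deposit TRY, sell forward: 16,000,000 × 1.007610408 × 0.29124 = SEK 4,695,303.28.
Route B — convert at spot, deposit SEK: 16,000,000 × 0.29436 × 1.004979571 = SEK 4,733,212.58.
The quoted forward undervalues TRY, so borrow TRY, convert to SEK at spot, deposit the SEK at 3.48%, and buy TRY forward at 0.29124 to cover the loan.
The gap between the two covered legs is SEK 37,909.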